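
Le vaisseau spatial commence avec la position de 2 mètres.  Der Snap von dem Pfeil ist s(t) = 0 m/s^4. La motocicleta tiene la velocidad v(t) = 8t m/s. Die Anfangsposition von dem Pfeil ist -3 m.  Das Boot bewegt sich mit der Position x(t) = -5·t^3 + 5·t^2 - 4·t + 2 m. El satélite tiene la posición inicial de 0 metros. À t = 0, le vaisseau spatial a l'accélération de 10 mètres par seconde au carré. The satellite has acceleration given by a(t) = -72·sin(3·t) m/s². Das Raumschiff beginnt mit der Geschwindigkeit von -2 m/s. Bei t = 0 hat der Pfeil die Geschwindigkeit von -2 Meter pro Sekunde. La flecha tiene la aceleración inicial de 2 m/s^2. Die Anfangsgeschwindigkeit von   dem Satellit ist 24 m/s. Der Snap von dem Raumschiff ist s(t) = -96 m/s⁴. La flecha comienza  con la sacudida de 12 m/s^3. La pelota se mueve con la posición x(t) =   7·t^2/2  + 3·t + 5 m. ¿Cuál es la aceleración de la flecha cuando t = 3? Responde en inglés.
We need to integrate our snap equation s(t) = 0 2 times. The integral of snap, with j(0) = 12, gives jerk: j(t) = 12. Finding the antiderivative of j(t) and using a(0) = 2: a(t) = 12·t + 2. Using a(t) = 12·t + 2 and substituting t = 3, we find a = 38.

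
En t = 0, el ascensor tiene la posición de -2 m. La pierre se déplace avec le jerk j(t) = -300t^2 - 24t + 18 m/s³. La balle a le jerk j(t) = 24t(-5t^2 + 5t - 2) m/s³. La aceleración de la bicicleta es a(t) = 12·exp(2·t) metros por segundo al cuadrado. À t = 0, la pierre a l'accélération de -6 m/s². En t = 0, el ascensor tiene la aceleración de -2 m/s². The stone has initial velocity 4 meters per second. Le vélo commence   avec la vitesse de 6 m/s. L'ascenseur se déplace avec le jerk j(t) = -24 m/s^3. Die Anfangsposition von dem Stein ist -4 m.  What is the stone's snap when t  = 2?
To solve this, we need to take 1 derivative of our jerk equation j(t) = -300·t^2 - 24·t + 18. The derivative of jerk gives snap: s(t) = -600·t - 24. From the given snap equation s(t) = -600·t - 24, we substitute t = 2 to get s = -1224.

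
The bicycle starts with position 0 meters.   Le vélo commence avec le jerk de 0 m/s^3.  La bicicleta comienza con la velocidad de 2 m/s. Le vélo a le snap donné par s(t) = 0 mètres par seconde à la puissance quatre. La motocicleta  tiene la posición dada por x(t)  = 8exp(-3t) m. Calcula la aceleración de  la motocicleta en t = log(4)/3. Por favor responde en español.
Partiendo de la posición x(t) = 8·exp(-3·t), tomamos 2 derivadas. Tomando d/dt de x(t), encontramos v(t) = -24·exp(-3·t). Derivando la velocidad, obtenemos la aceleración: a(t) = 72·exp(-3·t). Usando a(t) = 72·exp(-3·t) y sustituyendo t = log(4)/3, encontramos a = 18.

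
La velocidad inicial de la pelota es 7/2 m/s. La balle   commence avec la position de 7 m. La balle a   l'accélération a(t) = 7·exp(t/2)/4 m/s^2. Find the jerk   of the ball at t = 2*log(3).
We must differentiate our acceleration equation a(t) = 7·exp(t/2)/4 1 time. Differentiating acceleration, we get jerk: j(t) = 7·exp(t/2)/8. From the given jerk equation j(t) = 7·exp(t/2)/8, we substitute t = 2*log(3) to get j = 21/8.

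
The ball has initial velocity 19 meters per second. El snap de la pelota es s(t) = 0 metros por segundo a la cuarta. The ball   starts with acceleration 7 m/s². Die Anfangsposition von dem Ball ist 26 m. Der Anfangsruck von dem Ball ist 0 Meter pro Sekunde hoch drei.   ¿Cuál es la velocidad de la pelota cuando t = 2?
Partiendo del snap s(t) = 0, tomamos 3 antiderivadas. Integrando el snap y usando la condición inicial j(0) = 0, obtenemos j(t) = 0. Tomando ∫j(t)dt y aplicando a(0) = 7, encontramos a(t) = 7. Integrando la aceleración y usando la condición inicial v(0) = 19, obtenemos v(t) = 7·t + 19. Tenemos la velocidad v(t) = 7·t + 19. Sustituyendo t = 2: v(2) = 33.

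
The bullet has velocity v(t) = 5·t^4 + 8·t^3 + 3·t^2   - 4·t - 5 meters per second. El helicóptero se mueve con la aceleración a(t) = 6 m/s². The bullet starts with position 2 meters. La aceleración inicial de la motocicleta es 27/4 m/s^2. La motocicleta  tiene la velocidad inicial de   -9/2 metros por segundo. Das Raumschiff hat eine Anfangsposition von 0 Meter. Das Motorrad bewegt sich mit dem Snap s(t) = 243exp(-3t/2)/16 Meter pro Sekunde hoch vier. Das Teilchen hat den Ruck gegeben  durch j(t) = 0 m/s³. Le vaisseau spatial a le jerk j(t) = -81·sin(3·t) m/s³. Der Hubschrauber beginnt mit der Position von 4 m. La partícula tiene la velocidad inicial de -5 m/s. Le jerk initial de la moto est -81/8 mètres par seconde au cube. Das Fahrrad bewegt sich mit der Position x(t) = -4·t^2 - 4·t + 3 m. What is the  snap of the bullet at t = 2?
Starting from velocity v(t) = 5·t^4 + 8·t^3 + 3·t^2 - 4·t - 5, we take 3 derivatives. Taking d/dt of v(t), we find a(t) = 20·t^3 + 24·t^2 + 6·t - 4. Taking d/dt of a(t), we find j(t) = 60·t^2 + 48·t + 6. Differentiating jerk, we get snap: s(t) = 120·t + 48. We have snap s(t) = 120·t + 48. Substituting t = 2: s(2) = 288.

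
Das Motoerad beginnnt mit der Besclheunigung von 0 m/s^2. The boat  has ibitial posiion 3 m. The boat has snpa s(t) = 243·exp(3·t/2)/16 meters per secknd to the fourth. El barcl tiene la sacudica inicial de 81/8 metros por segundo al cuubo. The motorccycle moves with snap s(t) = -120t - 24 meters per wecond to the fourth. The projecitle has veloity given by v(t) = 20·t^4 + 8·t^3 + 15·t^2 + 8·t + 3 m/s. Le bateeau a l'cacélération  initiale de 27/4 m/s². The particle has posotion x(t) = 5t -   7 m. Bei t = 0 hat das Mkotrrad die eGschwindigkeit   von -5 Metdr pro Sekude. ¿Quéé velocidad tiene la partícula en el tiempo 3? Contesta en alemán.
Wir müssen unsere Gleichung für die Position x(t) = 5·t - 7 1-mal ableiten. Durch Ableiten von der Position erhalten wir die Geschwindigkeit: v(t) = 5. Aus der Gleichung für die Geschwindigkeit v(t) = 5, setzen wir t = 3 ein und erhalten v = 5.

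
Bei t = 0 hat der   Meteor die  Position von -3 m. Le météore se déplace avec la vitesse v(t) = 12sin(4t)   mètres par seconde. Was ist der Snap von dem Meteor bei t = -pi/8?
Um dies zu lösen, müssen wir 3 Ableitungen unserer Gleichung für die Geschwindigkeit v(t) = 12·sin(4·t) nehmen. Durch Ableiten von der Geschwindigkeit erhalten wir die Beschleunigung: a(t) = 48·cos(4·t). Durch Ableiten von der Beschleunigung erhalten wir den Ruck: j(t) = -192·sin(4·t). Die Ableitung von dem Ruck ergibt den Snap: s(t) = -768·cos(4·t). Wir haben den Snap s(t) = -768·cos(4·t). Durch Einsetzen von t = -pi/8: s(-pi/8) = 0.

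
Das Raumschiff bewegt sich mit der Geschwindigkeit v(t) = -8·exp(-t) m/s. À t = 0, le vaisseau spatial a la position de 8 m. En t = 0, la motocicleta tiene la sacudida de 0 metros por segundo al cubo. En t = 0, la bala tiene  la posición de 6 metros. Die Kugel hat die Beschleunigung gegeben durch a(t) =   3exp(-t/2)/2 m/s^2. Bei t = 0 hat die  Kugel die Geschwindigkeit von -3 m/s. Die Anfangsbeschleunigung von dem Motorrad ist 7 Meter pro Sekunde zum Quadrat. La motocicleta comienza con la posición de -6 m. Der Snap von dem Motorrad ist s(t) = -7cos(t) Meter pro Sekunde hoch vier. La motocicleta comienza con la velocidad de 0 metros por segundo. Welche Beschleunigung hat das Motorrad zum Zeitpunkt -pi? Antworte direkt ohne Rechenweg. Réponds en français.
À t = -pi, a = -7.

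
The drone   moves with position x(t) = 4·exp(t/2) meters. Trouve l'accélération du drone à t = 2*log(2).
Pour résoudre ceci, nous devons prendre 2 dérivées de notre équation de la position x(t) = 4·exp(t/2). En prenant d/dt de x(t), nous trouvons v(t) = 2·exp(t/2). En prenant d/dt de v(t), nous trouvons a(t) = exp(t/2). De l'équation de l'accélération a(t) = exp(t/2), nous substituons t = 2*log(2) pour obtenir a = 2.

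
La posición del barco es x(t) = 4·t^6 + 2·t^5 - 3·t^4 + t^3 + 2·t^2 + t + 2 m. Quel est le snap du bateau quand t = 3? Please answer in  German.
Um dies zu lösen, müssen wir 4 Ableitungen unserer Gleichung für die Position x(t) = 4·t^6 + 2·t^5 - 3·t^4 + t^3 + 2·t^2 + t + 2 nehmen. Durch Ableiten von der Position erhalten wir die Geschwindigkeit: v(t) = 24·t^5 + 10·t^4 - 12·t^3 + 3·t^2 + 4·t + 1. Mit d/dt von v(t) finden wir a(t) = 120·t^4 + 40·t^3 - 36·t^2 + 6·t + 4. Die Ableitung von der Beschleunigung ergibt den Ruck: j(t) = 480·t^3 + 120·t^2 - 72·t + 6. Die Ableitung von dem Ruck ergibt den Snap: s(t) = 1440·t^2 + 240·t - 72. Wir haben den Snap s(t) = 1440·t^2 + 240·t - 72. Durch Einsetzen von t = 3: s(3) = 13608.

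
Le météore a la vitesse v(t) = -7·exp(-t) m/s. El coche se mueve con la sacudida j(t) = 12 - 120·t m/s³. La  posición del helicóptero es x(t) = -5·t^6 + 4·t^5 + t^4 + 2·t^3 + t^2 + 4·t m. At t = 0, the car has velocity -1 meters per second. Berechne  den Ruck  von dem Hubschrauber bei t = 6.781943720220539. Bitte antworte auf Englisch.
Starting from position x(t) = -5·t^6 + 4·t^5 + t^4 + 2·t^3 + t^2 + 4·t, we take 3 derivatives. The derivative of position gives velocity: v(t) = -30·t^5 + 20·t^4 + 4·t^3 + 6·t^2 + 2·t + 4. Taking d/dt of v(t), we find a(t) = -150·t^4 + 80·t^3 + 12·t^2 + 12·t + 2. The derivative of acceleration gives jerk: j(t) = -600·t^3 + 240·t^2 + 24·t + 12. We have jerk j(t) = -600·t^3 + 240·t^2 + 24·t + 12. Substituting t = 6.781943720220539: j(6.781943720220539) = -175946.817588059.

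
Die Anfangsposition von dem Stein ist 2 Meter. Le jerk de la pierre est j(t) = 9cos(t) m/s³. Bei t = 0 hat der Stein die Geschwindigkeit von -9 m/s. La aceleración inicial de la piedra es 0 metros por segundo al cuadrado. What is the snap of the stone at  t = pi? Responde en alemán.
Wir müssen unsere Gleichung für den Ruck j(t) = 9·cos(t) 1-mal ableiten. Durch Ableiten von dem Ruck erhalten wir den Snap: s(t) = -9·sin(t). Wir haben den Snap s(t) = -9·sin(t). Durch Einsetzen von t = pi: s(pi) = 0.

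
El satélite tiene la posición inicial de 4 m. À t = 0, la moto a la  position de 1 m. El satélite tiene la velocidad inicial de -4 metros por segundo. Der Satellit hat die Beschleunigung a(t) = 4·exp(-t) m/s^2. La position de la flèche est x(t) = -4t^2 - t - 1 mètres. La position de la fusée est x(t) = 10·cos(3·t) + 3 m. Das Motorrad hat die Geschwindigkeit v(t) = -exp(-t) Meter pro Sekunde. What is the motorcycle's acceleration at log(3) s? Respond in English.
To solve this, we need to take 1 derivative of our velocity equation v(t) = -exp(-t). The derivative of velocity gives acceleration: a(t) = exp(-t). From the given acceleration equation a(t) = exp(-t), we substitute t = log(3) to get a = 1/3.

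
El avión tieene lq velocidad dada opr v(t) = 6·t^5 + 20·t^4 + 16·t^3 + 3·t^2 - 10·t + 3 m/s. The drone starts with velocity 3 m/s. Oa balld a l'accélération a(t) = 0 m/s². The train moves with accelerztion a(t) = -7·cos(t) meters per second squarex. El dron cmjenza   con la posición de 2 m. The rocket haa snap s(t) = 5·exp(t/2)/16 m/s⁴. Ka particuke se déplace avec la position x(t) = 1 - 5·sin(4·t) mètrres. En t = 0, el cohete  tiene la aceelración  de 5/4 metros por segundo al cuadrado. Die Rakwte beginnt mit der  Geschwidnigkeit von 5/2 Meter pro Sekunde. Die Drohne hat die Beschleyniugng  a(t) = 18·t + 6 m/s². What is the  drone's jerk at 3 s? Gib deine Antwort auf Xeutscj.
Um dies zu lösen, müssen wir 1 Ableitung unserer Gleichung für die Beschleunigung a(t) = 18·t + 6 nehmen. Die Ableitung von der Beschleunigung ergibt den Ruck: j(t) = 18. Wir haben den Ruck j(t) = 18. Durch Einsetzen von t = 3: j(3) = 18.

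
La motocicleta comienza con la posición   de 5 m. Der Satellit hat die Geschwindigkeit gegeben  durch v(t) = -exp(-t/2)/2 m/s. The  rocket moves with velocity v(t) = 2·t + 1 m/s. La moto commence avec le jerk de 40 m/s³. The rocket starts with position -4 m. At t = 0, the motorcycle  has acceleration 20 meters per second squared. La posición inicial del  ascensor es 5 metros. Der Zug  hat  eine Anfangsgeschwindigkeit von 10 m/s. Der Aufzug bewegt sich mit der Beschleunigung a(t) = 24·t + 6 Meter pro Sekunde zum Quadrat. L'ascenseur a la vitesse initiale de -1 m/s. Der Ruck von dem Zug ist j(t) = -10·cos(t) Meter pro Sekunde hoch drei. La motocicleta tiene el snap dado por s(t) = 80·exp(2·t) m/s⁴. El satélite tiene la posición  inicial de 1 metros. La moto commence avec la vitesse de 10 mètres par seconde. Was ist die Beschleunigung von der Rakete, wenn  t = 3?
Wir müssen unsere Gleichung für die Geschwindigkeit v(t) = 2·t + 1 1-mal ableiten. Mit d/dt von v(t) finden wir a(t) = 2. Mit a(t) = 2 und Einsetzen von t = 3, finden wir a = 2.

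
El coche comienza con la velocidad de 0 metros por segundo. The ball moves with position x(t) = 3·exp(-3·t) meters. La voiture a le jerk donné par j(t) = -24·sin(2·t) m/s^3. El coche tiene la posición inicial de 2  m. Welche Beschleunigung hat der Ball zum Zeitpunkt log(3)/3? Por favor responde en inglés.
We must differentiate our position equation x(t) = 3·exp(-3·t) 2 times. The derivative of position gives velocity: v(t) = -9·exp(-3·t). The derivative of velocity gives acceleration: a(t) = 27·exp(-3·t). We have acceleration a(t) = 27·exp(-3·t). Substituting t = log(3)/3: a(log(3)/3) = 9.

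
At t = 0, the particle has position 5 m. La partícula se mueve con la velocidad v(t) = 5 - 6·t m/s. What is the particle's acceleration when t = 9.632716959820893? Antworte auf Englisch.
To solve this, we need to take 1 derivative of our velocity equation v(t) = 5 - 6·t. Differentiating velocity, we get acceleration: a(t) = -6. From the given acceleration equation a(t) = -6, we substitute t = 9.632716959820893 to get a = -6.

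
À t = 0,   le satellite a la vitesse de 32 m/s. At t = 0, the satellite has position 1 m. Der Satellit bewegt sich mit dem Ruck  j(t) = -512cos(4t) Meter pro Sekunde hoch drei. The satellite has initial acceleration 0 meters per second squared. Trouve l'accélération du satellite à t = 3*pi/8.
En partant du jerk j(t) = -512·cos(4·t), nous prenons 1 intégrale. La primitive du jerk, avec a(0) = 0, donne l'accélération: a(t) = -128·sin(4·t). En utilisant a(t) = -128·sin(4·t) et en substituant t = 3*pi/8, nous trouvons a = 128.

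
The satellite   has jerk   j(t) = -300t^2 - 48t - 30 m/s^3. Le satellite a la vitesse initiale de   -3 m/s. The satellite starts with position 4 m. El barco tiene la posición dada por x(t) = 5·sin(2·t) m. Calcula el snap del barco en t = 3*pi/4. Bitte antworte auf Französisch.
En partant de la position x(t) = 5·sin(2·t), nous prenons 4 dérivées. En prenant d/dt de x(t), nous trouvons v(t) = 10·cos(2·t). En prenant d/dt de v(t), nous trouvons a(t) = -20·sin(2·t). En prenant d/dt de a(t), nous trouvons j(t) = -40·cos(2·t). La dérivée du jerk donne le snap: s(t) = 80·sin(2·t). Nous avons le snap s(t) = 80·sin(2·t). En substituant t = 3*pi/4: s(3*pi/4) = -80.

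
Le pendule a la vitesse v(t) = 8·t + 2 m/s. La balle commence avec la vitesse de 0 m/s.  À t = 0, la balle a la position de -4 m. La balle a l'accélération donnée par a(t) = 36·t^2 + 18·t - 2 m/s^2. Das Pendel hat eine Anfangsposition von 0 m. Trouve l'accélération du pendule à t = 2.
Pour résoudre ceci, nous devons prendre 1 dérivée de notre équation de la vitesse v(t) = 8·t + 2. En dérivant la vitesse, nous obtenons l'accélération: a(t) = 8. De l'équation de l'accélération a(t) = 8, nous substituons t = 2 pour obtenir a = 8.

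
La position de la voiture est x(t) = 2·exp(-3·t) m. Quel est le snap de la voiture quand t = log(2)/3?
Pour résoudre ceci, nous devons prendre 4 dérivées de notre équation de la position x(t) = 2·exp(-3·t). En dérivant la position, nous obtenons la vitesse: v(t) = -6·exp(-3·t). La dérivée de la vitesse donne l'accélération: a(t) = 18·exp(-3·t). La dérivée de l'accélération donne le jerk: j(t) = -54·exp(-3·t). En prenant d/dt de j(t), nous trouvons s(t) = 162·exp(-3·t). Nous avons le snap s(t) = 162·exp(-3·t). En substituant t = log(2)/3: s(log(2)/3) = 81.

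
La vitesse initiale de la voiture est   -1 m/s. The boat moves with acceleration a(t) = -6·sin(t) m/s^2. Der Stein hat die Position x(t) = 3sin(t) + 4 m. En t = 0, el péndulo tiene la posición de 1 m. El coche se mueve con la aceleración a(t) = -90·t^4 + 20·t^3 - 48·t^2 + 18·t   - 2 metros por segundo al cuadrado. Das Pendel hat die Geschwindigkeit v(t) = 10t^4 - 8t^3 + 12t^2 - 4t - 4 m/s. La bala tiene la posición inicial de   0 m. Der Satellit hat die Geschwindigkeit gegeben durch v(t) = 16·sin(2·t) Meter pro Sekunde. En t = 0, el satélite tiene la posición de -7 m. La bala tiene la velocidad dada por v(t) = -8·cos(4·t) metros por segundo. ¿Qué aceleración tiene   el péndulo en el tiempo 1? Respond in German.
Um dies zu lösen, müssen wir 1 Ableitung unserer Gleichung für die Geschwindigkeit v(t) = 10·t^4 - 8·t^3 + 12·t^2 - 4·t - 4 nehmen. Die Ableitung von der Geschwindigkeit ergibt die Beschleunigung: a(t) = 40·t^3 - 24·t^2 + 24·t - 4. Aus der Gleichung für die Beschleunigung a(t) = 40·t^3 - 24·t^2 + 24·t - 4, setzen wir t = 1 ein und erhalten a = 36.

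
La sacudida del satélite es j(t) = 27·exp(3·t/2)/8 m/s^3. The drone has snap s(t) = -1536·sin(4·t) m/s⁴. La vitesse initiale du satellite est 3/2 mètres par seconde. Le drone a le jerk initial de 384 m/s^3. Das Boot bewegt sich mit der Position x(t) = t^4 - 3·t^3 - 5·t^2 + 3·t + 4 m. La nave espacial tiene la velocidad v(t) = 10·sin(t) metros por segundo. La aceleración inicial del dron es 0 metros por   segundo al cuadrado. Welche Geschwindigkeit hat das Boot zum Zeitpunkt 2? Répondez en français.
En partant de la position x(t) = t^4 - 3·t^3 - 5·t^2 + 3·t + 4, nous prenons 1 dérivée. En dérivant la position, nous obtenons la vitesse: v(t) = 4·t^3 - 9·t^2 - 10·t + 3. De l'équation de la vitesse v(t) = 4·t^3 - 9·t^2 - 10·t + 3, nous substituons t = 2 pour obtenir v = -21.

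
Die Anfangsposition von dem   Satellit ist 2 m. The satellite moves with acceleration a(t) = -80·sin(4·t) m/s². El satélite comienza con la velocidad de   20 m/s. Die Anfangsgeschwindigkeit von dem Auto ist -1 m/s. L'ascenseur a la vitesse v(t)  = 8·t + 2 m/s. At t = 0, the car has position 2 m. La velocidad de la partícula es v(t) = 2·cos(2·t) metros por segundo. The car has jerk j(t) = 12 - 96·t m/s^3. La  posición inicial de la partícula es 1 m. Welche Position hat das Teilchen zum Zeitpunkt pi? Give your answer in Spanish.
Para resolver esto, necesitamos tomar 1 integral de nuestra ecuación de la velocidad v(t) = 2·cos(2·t). La integral de la velocidad es la posición. Usando x(0) = 1, obtenemos x(t) = sin(2·t) + 1. De la ecuación de la posición x(t) = sin(2·t) + 1, sustituimos t = pi para obtener x = 1.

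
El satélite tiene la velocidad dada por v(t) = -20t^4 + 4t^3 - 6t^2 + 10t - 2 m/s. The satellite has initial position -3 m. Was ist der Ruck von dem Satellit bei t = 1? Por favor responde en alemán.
Um dies zu lösen, müssen wir 2 Ableitungen unserer Gleichung für die Geschwindigkeit v(t) = -20·t^4 + 4·t^3 - 6·t^2 + 10·t - 2 nehmen. Die Ableitung von der Geschwindigkeit ergibt die Beschleunigung: a(t) = -80·t^3 + 12·t^2 - 12·t + 10. Durch Ableiten von der Beschleunigung erhalten wir den Ruck: j(t) = -240·t^2 + 24·t - 12. Mit j(t) = -240·t^2 + 24·t - 12 und Einsetzen von t = 1, finden wir j = -228.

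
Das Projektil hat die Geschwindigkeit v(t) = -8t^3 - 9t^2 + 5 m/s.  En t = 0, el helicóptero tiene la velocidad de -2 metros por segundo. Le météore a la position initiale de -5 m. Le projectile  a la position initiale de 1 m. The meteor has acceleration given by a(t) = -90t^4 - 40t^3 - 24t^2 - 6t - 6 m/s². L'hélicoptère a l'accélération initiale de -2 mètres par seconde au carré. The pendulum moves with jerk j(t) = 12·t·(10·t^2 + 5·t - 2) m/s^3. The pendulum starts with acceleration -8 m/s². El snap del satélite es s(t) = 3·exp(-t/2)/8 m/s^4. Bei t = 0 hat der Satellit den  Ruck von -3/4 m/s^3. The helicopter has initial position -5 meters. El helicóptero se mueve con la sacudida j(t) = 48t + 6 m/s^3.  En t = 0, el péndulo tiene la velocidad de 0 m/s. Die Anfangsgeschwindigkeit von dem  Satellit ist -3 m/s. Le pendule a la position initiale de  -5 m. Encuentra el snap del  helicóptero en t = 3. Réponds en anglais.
We must differentiate our jerk equation j(t) = 48·t + 6 1 time. Taking d/dt of j(t), we find s(t) = 48. Using s(t) = 48 and substituting t = 3, we find s = 48.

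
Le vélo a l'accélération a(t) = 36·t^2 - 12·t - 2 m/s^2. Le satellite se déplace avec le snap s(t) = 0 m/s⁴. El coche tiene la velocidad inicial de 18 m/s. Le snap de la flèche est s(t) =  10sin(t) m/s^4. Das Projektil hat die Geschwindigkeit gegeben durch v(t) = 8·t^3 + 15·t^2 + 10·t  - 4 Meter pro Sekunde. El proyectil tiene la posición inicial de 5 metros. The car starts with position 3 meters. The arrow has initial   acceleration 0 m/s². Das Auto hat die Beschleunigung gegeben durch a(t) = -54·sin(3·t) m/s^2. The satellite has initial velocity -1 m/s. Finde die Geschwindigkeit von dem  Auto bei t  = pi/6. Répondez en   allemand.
Um dies zu lösen, müssen wir 1 Stammfunktion unserer Gleichung für die Beschleunigung a(t) = -54·sin(3·t) finden. Mit ∫a(t)dt und Anwendung von v(0) = 18, finden wir v(t) = 18·cos(3·t). Aus der Gleichung für die Geschwindigkeit v(t) = 18·cos(3·t), setzen wir t = pi/6 ein und erhalten v = 0.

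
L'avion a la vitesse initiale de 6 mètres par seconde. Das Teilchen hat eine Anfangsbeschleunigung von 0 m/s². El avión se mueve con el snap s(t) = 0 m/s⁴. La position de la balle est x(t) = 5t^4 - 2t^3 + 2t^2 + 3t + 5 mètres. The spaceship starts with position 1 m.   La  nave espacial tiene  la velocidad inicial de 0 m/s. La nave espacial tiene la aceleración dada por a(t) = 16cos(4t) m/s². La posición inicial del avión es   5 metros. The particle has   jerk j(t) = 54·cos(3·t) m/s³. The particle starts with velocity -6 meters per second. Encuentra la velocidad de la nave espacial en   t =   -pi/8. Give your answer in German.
Um dies zu lösen, müssen wir 1 Integral unserer Gleichung für die Beschleunigung a(t) = 16·cos(4·t) finden. Mit ∫a(t)dt und Anwendung von v(0) = 0, finden wir v(t) = 4·sin(4·t). Aus der Gleichung für die Geschwindigkeit v(t) = 4·sin(4·t), setzen wir t = -pi/8 ein und erhalten v = -4.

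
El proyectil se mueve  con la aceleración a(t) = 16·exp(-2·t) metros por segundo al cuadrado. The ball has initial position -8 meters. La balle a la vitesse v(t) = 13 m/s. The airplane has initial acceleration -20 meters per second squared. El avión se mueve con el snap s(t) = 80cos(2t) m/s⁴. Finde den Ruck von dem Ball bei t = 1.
Ausgehend von der Geschwindigkeit v(t) = 13, nehmen wir 2 Ableitungen. Mit d/dt von v(t) finden wir a(t) = 0. Die Ableitung von der Beschleunigung ergibt den Ruck: j(t) = 0. Mit j(t) = 0 und Einsetzen von t = 1, finden wir j = 0.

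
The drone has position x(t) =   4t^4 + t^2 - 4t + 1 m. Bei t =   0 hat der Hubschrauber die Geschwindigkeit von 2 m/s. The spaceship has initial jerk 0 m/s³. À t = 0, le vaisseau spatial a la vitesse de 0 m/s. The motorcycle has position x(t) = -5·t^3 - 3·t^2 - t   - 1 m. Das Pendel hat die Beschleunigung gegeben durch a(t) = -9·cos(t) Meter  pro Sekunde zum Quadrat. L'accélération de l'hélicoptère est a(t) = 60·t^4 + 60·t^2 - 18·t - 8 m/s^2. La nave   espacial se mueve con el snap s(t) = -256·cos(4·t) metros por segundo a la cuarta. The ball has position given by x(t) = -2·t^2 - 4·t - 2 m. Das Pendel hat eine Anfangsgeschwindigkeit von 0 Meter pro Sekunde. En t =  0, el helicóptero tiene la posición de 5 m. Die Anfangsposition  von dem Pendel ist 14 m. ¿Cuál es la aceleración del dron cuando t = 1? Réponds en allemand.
Ausgehend von der Position x(t) = 4·t^4 + t^2 - 4·t + 1, nehmen wir 2 Ableitungen. Die Ableitung von der Position ergibt die Geschwindigkeit: v(t) = 16·t^3 + 2·t - 4. Die Ableitung von der Geschwindigkeit ergibt die Beschleunigung: a(t) = 48·t^2 + 2. Wir haben die Beschleunigung a(t) = 48·t^2 + 2. Durch Einsetzen von t = 1: a(1) = 50.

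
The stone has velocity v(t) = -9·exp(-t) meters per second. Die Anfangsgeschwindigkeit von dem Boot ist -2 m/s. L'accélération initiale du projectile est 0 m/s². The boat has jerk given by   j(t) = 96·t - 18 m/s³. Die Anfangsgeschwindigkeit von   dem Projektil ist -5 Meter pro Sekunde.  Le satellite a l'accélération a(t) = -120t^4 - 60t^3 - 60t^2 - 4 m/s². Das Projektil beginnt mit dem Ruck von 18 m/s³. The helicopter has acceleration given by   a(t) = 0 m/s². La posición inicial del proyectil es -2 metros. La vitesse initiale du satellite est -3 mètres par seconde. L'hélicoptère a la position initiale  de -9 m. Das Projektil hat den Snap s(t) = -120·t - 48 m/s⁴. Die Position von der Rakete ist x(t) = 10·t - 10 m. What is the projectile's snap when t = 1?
We have snap s(t) = -120·t - 48. Substituting t = 1: s(1) = -168.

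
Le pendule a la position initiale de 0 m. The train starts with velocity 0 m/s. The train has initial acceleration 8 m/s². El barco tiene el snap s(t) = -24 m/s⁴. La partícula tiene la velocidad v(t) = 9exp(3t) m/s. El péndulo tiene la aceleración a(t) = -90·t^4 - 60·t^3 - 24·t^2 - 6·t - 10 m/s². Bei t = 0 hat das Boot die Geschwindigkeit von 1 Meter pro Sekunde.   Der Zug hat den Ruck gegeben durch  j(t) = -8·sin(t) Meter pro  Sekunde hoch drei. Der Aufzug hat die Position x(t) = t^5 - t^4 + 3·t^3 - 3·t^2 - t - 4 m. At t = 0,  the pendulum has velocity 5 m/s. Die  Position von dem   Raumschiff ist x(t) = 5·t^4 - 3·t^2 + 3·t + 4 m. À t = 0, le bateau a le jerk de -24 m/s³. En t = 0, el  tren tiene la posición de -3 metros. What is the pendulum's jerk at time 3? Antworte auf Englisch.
Starting from acceleration a(t) = -90·t^4 - 60·t^3 - 24·t^2 - 6·t - 10, we take 1 derivative. Differentiating acceleration, we get jerk: j(t) = -360·t^3 - 180·t^2 - 48·t - 6. Using j(t) = -360·t^3 - 180·t^2 - 48·t - 6 and substituting t = 3, we find j = -11490.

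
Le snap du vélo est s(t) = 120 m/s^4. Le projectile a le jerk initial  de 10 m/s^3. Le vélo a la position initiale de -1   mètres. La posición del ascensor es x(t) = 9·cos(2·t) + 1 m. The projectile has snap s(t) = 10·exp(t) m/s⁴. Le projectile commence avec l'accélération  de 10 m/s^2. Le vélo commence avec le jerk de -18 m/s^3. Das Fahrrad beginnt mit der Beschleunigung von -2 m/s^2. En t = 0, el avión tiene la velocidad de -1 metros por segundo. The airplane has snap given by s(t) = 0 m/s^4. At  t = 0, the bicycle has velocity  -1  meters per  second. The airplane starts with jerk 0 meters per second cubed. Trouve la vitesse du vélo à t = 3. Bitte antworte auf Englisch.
We must find the integral of our snap equation s(t) = 120 3 times. Taking ∫s(t)dt and applying j(0) = -18, we find j(t) = 120·t - 18. Integrating jerk and using the initial condition a(0) = -2, we get a(t) = 60·t^2 - 18·t - 2. The integral of acceleration, with v(0) = -1, gives velocity: v(t) = 20·t^3 - 9·t^2 - 2·t - 1. Using v(t) = 20·t^3 - 9·t^2 - 2·t - 1 and substituting t = 3, we find v = 452.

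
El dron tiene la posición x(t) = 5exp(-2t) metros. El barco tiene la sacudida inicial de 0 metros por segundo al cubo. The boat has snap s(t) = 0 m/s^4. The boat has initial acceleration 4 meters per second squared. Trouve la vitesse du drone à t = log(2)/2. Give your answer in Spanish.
Partiendo de la posición x(t) = 5·exp(-2·t), tomamos 1 derivada. La derivada de la posición da la velocidad: v(t) = -10·exp(-2·t). Usando v(t) = -10·exp(-2·t) y sustituyendo t = log(2)/2, encontramos v = -5.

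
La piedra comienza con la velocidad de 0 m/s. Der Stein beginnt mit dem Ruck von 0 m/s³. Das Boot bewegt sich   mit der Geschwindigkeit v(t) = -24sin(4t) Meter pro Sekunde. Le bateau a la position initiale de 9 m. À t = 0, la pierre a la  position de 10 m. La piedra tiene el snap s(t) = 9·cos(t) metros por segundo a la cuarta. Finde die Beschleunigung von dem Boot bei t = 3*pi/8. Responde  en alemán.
Ausgehend von der Geschwindigkeit v(t) = -24·sin(4·t), nehmen wir 1 Ableitung. Die Ableitung von der Geschwindigkeit ergibt die Beschleunigung: a(t) = -96·cos(4·t). Wir haben die Beschleunigung a(t) = -96·cos(4·t). Durch Einsetzen von t = 3*pi/8: a(3*pi/8) = 0.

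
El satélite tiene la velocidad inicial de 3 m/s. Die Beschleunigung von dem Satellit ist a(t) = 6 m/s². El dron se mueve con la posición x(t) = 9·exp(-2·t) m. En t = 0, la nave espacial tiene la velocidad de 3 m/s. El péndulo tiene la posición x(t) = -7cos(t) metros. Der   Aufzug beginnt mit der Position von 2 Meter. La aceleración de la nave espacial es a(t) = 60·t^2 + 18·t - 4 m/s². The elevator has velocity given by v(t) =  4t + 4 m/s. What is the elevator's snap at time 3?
To solve this, we need to take 3 derivatives of our velocity equation v(t) = 4·t + 4. The derivative of velocity gives acceleration: a(t) = 4. The derivative of acceleration gives jerk: j(t) = 0. The derivative of jerk gives snap: s(t) = 0. We have snap s(t) = 0. Substituting t = 3: s(3) = 0.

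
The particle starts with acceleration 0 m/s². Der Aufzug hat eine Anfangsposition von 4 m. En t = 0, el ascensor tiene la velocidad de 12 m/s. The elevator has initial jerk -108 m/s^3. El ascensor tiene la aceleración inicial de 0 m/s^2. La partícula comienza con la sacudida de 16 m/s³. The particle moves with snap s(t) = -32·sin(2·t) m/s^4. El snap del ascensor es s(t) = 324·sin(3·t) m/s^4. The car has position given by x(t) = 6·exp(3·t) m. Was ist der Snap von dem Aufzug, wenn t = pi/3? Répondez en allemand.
Wir haben den Snap s(t) = 324·sin(3·t). Durch Einsetzen von t = pi/3: s(pi/3) = 0.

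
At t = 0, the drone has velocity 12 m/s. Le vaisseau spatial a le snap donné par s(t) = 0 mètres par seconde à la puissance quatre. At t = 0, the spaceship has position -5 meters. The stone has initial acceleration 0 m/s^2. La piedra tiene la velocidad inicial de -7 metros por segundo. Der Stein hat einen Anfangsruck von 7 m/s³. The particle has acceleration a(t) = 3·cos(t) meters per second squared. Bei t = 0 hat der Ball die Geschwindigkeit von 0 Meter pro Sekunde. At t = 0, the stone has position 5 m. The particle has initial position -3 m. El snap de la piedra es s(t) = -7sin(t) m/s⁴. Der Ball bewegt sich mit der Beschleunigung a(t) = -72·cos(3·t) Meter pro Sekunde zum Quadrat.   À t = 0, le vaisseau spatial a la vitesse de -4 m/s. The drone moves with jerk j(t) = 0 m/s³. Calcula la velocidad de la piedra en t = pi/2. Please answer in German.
Um dies zu lösen, müssen wir 3 Stammfunktionen unserer Gleichung für den Snap s(t) = -7·sin(t) finden. Das Integral von dem Snap ist der Ruck. Mit j(0) = 7 erhalten wir j(t) = 7·cos(t). Durch Integration von dem Ruck und Verwendung der Anfangsbedingung a(0) = 0, erhalten wir a(t) = 7·sin(t). Mit ∫a(t)dt und Anwendung von v(0) = -7, finden wir v(t) = -7·cos(t). Mit v(t) = -7·cos(t) und Einsetzen von t = pi/2, finden wir v = 0.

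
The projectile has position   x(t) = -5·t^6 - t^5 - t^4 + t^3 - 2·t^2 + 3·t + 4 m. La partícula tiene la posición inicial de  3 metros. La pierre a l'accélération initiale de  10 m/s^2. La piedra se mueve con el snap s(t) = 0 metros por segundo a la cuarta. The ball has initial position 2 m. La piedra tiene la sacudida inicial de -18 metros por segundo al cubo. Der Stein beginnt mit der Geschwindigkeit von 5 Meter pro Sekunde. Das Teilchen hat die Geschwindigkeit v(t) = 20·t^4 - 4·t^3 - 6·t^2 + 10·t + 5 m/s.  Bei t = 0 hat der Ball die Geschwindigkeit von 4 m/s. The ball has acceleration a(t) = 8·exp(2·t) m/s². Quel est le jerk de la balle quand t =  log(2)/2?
En partant de l'accélération a(t) = 8·exp(2·t), nous prenons 1 dérivée. En dérivant l'accélération, nous obtenons le jerk: j(t) = 16·exp(2·t). En utilisant j(t) = 16·exp(2·t) et en substituant t = log(2)/2, nous trouvons j = 32.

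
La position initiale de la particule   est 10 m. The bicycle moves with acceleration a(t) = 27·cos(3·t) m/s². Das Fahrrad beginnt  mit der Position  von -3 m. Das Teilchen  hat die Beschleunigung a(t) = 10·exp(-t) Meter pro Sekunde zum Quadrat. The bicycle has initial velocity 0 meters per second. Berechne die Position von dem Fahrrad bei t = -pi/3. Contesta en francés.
Pour résoudre ceci, nous devons prendre 2 primitives de notre équation de l'accélération a(t) = 27·cos(3·t). La primitive de l'accélération, avec v(0) = 0, donne la vitesse: v(t) = 9·sin(3·t). En intégrant la vitesse et en utilisant la condition initiale x(0) = -3, nous obtenons x(t) = -3·cos(3·t). De l'équation de la position x(t) = -3·cos(3·t), nous substituons t = -pi/3 pour obtenir x = 3.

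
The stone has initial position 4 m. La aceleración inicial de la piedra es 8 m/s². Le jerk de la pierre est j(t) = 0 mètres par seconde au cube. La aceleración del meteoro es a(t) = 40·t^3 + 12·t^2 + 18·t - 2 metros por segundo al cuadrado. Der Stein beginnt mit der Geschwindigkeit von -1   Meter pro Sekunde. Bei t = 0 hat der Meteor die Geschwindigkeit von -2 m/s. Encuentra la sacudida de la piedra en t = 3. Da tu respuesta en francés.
De l'équation du jerk j(t) = 0, nous substituons t = 3 pour obtenir j = 0.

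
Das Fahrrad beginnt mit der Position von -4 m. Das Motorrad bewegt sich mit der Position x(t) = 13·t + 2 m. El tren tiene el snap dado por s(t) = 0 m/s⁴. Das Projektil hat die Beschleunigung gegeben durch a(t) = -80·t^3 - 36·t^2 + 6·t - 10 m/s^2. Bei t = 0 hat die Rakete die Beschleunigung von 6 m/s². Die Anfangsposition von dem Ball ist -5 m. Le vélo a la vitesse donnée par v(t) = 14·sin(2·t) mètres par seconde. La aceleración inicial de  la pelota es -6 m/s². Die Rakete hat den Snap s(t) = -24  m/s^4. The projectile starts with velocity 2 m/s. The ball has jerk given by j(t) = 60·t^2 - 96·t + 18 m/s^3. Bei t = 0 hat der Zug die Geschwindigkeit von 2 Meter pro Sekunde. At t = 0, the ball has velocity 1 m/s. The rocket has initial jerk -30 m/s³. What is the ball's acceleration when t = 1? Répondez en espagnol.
Partiendo de la sacudida j(t) = 60·t^2 - 96·t + 18, tomamos 1 integral. Integrando la sacudida y usando la condición inicial a(0) = -6, obtenemos a(t) = 20·t^3 - 48·t^2 + 18·t - 6. Tenemos la aceleración a(t) = 20·t^3 - 48·t^2 + 18·t - 6. Sustituyendo t = 1: a(1) = -16.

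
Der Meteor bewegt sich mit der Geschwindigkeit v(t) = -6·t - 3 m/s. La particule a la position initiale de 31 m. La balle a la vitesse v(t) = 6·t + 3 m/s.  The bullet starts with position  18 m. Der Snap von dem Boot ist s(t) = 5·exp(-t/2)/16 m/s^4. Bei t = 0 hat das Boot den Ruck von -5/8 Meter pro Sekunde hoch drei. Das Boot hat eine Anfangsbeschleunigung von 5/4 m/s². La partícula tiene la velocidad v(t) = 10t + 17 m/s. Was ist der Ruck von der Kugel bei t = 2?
Wir müssen unsere Gleichung für die Geschwindigkeit v(t) = 6·t + 3 2-mal ableiten. Die Ableitung von der Geschwindigkeit ergibt die Beschleunigung: a(t) = 6. Durch Ableiten von der Beschleunigung erhalten wir den Ruck: j(t) = 0. Wir haben den Ruck j(t) = 0. Durch Einsetzen von t = 2: j(2) = 0.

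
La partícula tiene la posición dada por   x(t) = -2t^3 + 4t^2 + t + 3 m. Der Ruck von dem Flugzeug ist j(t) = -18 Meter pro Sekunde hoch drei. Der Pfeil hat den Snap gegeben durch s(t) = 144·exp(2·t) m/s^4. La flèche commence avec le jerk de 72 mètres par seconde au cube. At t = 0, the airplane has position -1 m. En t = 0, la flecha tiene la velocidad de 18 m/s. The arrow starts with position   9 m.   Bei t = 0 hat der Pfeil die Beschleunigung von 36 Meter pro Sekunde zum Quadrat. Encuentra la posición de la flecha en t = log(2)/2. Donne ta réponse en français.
Pour résoudre ceci, nous devons prendre 4 intégrales de notre équation du snap s(t) = 144·exp(2·t). L'intégrale du snap est le jerk. En utilisant j(0) = 72, nous obtenons j(t) = 72·exp(2·t). En intégrant le jerk et en utilisant la condition initiale a(0) = 36, nous obtenons a(t) = 36·exp(2·t). L'intégrale de l'accélération, avec v(0) = 18, donne la vitesse: v(t) = 18·exp(2·t). La primitive de la vitesse, avec x(0) = 9, donne la position: x(t) = 9·exp(2·t). De l'équation de la position x(t) = 9·exp(2·t), nous substituons t = log(2)/2 pour obtenir x = 18.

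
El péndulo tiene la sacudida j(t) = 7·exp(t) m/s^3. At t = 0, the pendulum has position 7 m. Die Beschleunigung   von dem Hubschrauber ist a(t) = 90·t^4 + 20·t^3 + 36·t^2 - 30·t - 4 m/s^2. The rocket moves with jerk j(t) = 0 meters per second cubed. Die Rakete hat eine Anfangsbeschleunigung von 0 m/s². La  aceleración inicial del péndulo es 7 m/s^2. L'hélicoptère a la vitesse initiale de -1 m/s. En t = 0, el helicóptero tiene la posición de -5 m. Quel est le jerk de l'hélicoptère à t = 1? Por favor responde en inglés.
To solve this, we need to take 1 derivative of our acceleration equation a(t) = 90·t^4 + 20·t^3 + 36·t^2 - 30·t - 4. The derivative of acceleration gives jerk: j(t) = 360·t^3 + 60·t^2 + 72·t - 30. Using j(t) = 360·t^3 + 60·t^2 + 72·t - 30 and substituting t = 1, we find j = 462.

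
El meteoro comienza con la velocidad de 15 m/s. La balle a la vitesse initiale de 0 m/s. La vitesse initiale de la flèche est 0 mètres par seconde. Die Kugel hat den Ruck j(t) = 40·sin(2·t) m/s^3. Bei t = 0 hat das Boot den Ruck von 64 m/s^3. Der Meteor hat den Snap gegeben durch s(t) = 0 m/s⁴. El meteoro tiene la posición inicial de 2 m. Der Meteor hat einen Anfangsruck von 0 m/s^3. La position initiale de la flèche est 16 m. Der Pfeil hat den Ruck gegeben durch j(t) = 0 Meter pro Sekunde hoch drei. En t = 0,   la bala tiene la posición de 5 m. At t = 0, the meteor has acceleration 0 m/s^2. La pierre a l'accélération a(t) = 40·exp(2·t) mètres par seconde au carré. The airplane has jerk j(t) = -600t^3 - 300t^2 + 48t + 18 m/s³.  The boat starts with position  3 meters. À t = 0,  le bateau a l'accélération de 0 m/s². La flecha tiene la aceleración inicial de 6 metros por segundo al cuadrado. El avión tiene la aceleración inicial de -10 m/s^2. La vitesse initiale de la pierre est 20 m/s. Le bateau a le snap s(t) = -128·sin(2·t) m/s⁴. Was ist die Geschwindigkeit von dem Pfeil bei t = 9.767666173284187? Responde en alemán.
Um dies zu lösen, müssen wir 2 Integrale unserer Gleichung für den Ruck j(t) = 0 finden. Das Integral von dem Ruck ist die Beschleunigung. Mit a(0) = 6 erhalten wir a(t) = 6. Die Stammfunktion von der Beschleunigung, mit v(0) = 0, ergibt die Geschwindigkeit: v(t) = 6·t. Aus der Gleichung für die Geschwindigkeit v(t) = 6·t, setzen wir t = 9.767666173284187 ein und erhalten v = 58.6059970397051.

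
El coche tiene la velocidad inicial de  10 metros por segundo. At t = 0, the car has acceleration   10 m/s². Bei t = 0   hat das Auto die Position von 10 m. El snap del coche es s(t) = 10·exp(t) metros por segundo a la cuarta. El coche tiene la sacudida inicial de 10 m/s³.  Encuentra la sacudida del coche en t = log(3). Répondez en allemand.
Wir müssen unsere Gleichung für den Snap s(t) = 10·exp(t) 1-mal integrieren. Durch Integration von dem Snap und Verwendung der Anfangsbedingung j(0) = 10, erhalten wir j(t) = 10·exp(t). Wir haben den Ruck j(t) = 10·exp(t). Durch Einsetzen von t = log(3): j(log(3)) = 30.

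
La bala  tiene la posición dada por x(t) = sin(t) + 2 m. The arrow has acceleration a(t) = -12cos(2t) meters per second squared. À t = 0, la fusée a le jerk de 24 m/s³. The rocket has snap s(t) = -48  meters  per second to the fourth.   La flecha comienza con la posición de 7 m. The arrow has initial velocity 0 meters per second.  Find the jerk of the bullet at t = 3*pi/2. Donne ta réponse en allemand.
Wir müssen unsere Gleichung für die Position x(t) = sin(t) + 2 3-mal ableiten. Mit d/dt von x(t) finden wir v(t) = cos(t). Die Ableitung von der Geschwindigkeit ergibt die Beschleunigung: a(t) = -sin(t). Mit d/dt von a(t) finden wir j(t) = -cos(t). Wir haben den Ruck j(t) = -cos(t). Durch Einsetzen von t = 3*pi/2: j(3*pi/2) = 0.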